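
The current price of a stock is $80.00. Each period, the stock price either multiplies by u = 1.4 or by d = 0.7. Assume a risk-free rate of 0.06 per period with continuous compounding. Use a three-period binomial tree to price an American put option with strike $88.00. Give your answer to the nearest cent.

Risk-neutral probability p = (e^0.06 − 0.7)/(1.4 − 0.7) = 0.3618/0.7000 = 0.5169
Terminal stock prices: S_uuu = 219.5, S_uud = 109.8, S_udd = 54.88, S_ddd = 27.44
Terminal payoffs (K − S): max(-131.5, 0) = 0, max(-21.76, 0) = 0, max(33.12, 0) = 33.12, max(60.56, 0) = 60.56
Node uu (S = 156.8): continuation = e^(−0.06)·[0.5169·0.0000 + 0.4831·0.0000] = 0.0000; exercise value = 0.0000 ≤ continuation, so V_uu = 0.0000
Node ud (S = 78.4): continuation = e^(−0.06)·[0.5169·0.0000 + 0.4831·33.1200] = 15.0682; exercise value = 9.6000 ≤ continuation, so V_ud = 15.0682
Node dd (S = 39.2): continuation = e^(−0.06)·[0.5169·33.1200 + 0.4831·60.5600] = 43.6753; exercise value = 48.8000 > continuation, so V_dd = 48.8000 (exercise)
Node u (S = 112): continuation = e^(−0.06)·[0.5169·0.0000 + 0.4831·15.0682] = 6.8554; exercise value = 0.0000 ≤ continuation, so V_u = 6.8554
Node d (S = 56): continuation = e^(−0.06)·[0.5169·15.0682 + 0.4831·48.8000] = 29.5372; exercise value = 32.0000 > continuation, so V_d = 32.0000 (exercise)
Node 0 (S = 80): continuation = e^(−0.06)·[0.5169·6.8554 + 0.4831·32.0000] = 17.8959; exercise value = 8.0000 ≤ continuation, so V_0 = 17.8959

$17.90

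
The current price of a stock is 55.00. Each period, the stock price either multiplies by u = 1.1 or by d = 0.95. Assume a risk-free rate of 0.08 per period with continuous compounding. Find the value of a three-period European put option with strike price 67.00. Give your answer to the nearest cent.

Risk-neutral probability p = (e^0.08 − 0.95)/(1.1 − 0.95) = 0.1333/0.1500 = 0.8886
Terminal stock prices: S_uuu = 73.21, S_uud = 63.22, S_udd = 54.6, S_ddd = 47.16
Terminal payoffs (K − S): max(-6.205, 0) = 0, max(3.777, 0) = 3.777, max(12.4, 0) = 12.4, max(19.84, 0) = 19.84
Node uu (S = 66.55): V_uu = e^(−0.08)·[0.8886·0.0000 + 0.1114·3.7775] = 0.3885
Node ud (S = 57.48): V_ud = e^(−0.08)·[0.8886·3.7775 + 0.1114·12.3987] = 4.3738
Node dd (S = 49.64): V_dd = e^(−0.08)·[0.8886·12.3987 + 0.1114·19.8444] = 12.2113
Node u (S = 60.5): V_u = e^(−0.08)·[0.8886·0.3885 + 0.1114·4.3738] = 0.7686
Node d (S = 52.25): V_d = e^(−0.08)·[0.8886·4.3738 + 0.1114·12.2113] = 4.8436
Node 0 (S = 55): V_0 = e^(−0.08)·[0.8886·0.7686 + 0.1114·4.8436] = 1.1286

1.13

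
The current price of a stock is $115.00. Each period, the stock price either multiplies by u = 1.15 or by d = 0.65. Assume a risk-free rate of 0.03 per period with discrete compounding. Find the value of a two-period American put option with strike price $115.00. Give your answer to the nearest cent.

$14.37

Risk-neutral probability p = (1 + 0.03 − 0.65)/(1.15 − 0.65) = 0.3800/0.5000 = 0.7600
Terminal stock prices: S_uu = 152.1, S_ud = 85.96, S_dd = 48.59
Terminal payoffs (K − S): max(-37.09, 0) = 0, max(29.04, 0) = 29.04, max(66.41, 0) = 66.41
Node u (S = 132.2): continuation = 1/1.03·[0.7600·0.0000 + 0.2400·29.0375] = 6.7660; exercise value = 0.0000 ≤ continuation, so V_u = 6.7660
Node d (S = 74.75): continuation = 1/1.03·[0.7600·29.0375 + 0.2400·66.4125] = 36.9005; exercise value = 40.2500 > continuation, so V_d = 40.2500 (exercise)
Node 0 (S = 115): continuation = 1/1.03·[0.7600·6.7660 + 0.2400·40.2500] = 14.3710; exercise value = 0.0000 ≤ continuation, so V_0 = 14.3710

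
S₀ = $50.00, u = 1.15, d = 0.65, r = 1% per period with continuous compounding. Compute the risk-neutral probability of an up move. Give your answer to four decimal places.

p = 0.7201

Risk-neutral probability p = (e^0.01 − 0.65)/(1.15 − 0.65) = 0.3601/0.5000 = 0.7201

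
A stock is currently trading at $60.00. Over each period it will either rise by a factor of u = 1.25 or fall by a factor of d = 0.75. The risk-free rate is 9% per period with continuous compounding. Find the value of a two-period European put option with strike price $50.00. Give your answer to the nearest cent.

Risk-neutral probability p = (e^0.09 − 0.75)/(1.25 − 0.75) = 0.3442/0.5000 = 0.6883
Terminal stock prices: S_uu = 93.75, S_ud = 56.25, S_dd = 33.75
Terminal payoffs (K − S): max(-43.75, 0) = 0, max(-6.25, 0) = 0, max(16.25, 0) = 16.25
Node u (S = 75): V_u = e^(−0.09)·[0.6883·0.0000 + 0.3117·0.0000] = 0.0000
Node d (S = 45): V_d = e^(−0.09)·[0.6883·0.0000 + 0.3117·16.2500] = 4.6285
Node 0 (S = 60): V_0 = e^(−0.09)·[0.6883·0.0000 + 0.3117·4.6285] = 1.3183

$1.32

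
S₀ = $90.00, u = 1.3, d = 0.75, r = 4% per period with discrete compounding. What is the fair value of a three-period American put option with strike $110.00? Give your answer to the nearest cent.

Risk-neutral probability p = (1 + 0.04 − 0.75)/(1.3 − 0.75) = 0.2900/0.5500 = 0.5273
Terminal stock prices: S_uuu = 197.7, S_uud = 114.1, S_udd = 65.81, S_ddd = 37.97
Terminal payoffs (K − S): max(-87.73, 0) = 0, max(-4.075, 0) = 0, max(44.19, 0) = 44.19, max(72.03, 0) = 72.03
Node uu (S = 152.1): continuation = 1/1.04·[0.5273·0.0000 + 0.4727·0.0000] = 0.0000; exercise value = 0.0000 ≤ continuation, so V_uu = 0.0000
Node ud (S = 87.75): continuation = 1/1.04·[0.5273·0.0000 + 0.4727·44.1875] = 20.0852; exercise value = 22.2500 > continuation, so V_ud = 22.2500 (exercise)
Node dd (S = 50.62): continuation = 1/1.04·[0.5273·44.1875 + 0.4727·72.0312] = 55.1442; exercise value = 59.3750 > continuation, so V_dd = 59.3750 (exercise)
Node u (S = 117): continuation = 1/1.04·[0.5273·0.0000 + 0.4727·22.2500] = 10.1136; exercise value = 0.0000 ≤ continuation, so V_u = 10.1136
Node d (S = 67.5): continuation = 1/1.04·[0.5273·22.2500 + 0.4727·59.3750] = 38.2692; exercise value = 42.5000 > continuation, so V_d = 42.5000 (exercise)
Node 0 (S = 90): continuation = 1/1.04·[0.5273·10.1136 + 0.4727·42.5000] = 24.4457; exercise value = 20.0000 ≤ continuation, so V_0 = 24.4457

$24.45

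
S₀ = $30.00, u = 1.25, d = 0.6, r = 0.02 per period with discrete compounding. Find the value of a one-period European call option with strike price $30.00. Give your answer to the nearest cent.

$4.75

Risk-neutral probability p = (1 + 0.02 − 0.6)/(1.25 − 0.6) = 0.4200/0.6500 = 0.6462
Terminal stock prices: S_u = 37.5, S_d = 18
Terminal payoffs (S − K): max(7.5, 0) = 7.5, max(-12, 0) = 0
Node 0 (S = 30): V_0 = 1/1.02·[0.6462·7.5000 + 0.3538·0.0000] = 4.7511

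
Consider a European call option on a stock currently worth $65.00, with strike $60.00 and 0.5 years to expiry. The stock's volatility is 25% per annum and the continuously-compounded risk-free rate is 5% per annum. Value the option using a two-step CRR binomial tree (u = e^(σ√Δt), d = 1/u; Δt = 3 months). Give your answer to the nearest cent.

CRR parameters: u = e^(σ√Δt) = e^(0.25·√0.25) = 1.1331, d = 1/u = 0.8825
Per-period rate: rΔt = 0.05·0.25 = 0.0125, so R = e^0.0125 = 1.0126
Risk-neutral probability p = (e^0.0125 − 0.8825)/(1.1331 − 0.8825) = 0.1301/0.2507 = 0.5190
Terminal stock prices: S_uu = 83.46, S_ud = 65, S_dd = 50.62
Terminal payoffs (S − K): max(23.46, 0) = 23.46, max(5, 0) = 5, max(-9.378, 0) = 0
Node u (S = 73.65): V_u = e^(−0.0125)·[0.5190·23.4617 + 0.4810·5.0000] = 14.4000
Node d (S = 57.36): V_d = e^(−0.0125)·[0.5190·5.0000 + 0.4810·0.0000] = 2.5626
Node 0 (S = 65): V_0 = e^(−0.0125)·[0.5190·14.4000 + 0.4810·2.5626] = 8.5978

$8.60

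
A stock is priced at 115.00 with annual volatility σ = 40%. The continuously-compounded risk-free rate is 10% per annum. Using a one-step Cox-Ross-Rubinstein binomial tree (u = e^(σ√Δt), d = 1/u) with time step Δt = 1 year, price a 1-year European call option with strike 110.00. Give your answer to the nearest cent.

CRR parameters: u = e^(σ√Δt) = e^(0.4·√1) = 1.4918, d = 1/u = 0.6703
Per-period rate: rΔt = 0.1·1 = 0.1, so R = e^0.1 = 1.1052
Risk-neutral probability p = (e^0.1 − 0.6703)/(1.4918 − 0.6703) = 0.4349/0.8215 = 0.5293
Terminal stock prices: S_u = 171.6, S_d = 77.09
Terminal payoffs (S − K): max(61.56, 0) = 61.56, max(-32.91, 0) = 0
Node 0 (S = 115): V_0 = e^(−0.1)·[0.5293·61.5598 + 0.4707·0.0000] = 29.4848

29.48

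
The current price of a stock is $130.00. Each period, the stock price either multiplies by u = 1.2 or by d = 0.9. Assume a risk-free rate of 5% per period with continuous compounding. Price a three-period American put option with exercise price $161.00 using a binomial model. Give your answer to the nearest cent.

$31.00

Risk-neutral probability p = (e^0.05 − 0.9)/(1.2 − 0.9) = 0.1513/0.3000 = 0.5042
Terminal stock prices: S_uuu = 224.6, S_uud = 168.5, S_udd = 126.4, S_ddd = 94.77
Terminal payoffs (K − S): max(-63.64, 0) = 0, max(-7.48, 0) = 0, max(34.64, 0) = 34.64, max(66.23, 0) = 66.23
Node uu (S = 187.2): continuation = e^(−0.05)·[0.5042·0.0000 + 0.4958·0.0000] = 0.0000; exercise value = 0.0000 ≤ continuation, so V_uu = 0.0000
Node ud (S = 140.4): continuation = e^(−0.05)·[0.5042·0.0000 + 0.4958·34.6400] = 16.3357; exercise value = 20.6000 > continuation, so V_ud = 20.6000 (exercise)
Node dd (S = 105.3): continuation = e^(−0.05)·[0.5042·34.6400 + 0.4958·66.2300] = 47.8479; exercise value = 55.7000 > continuation, so V_dd = 55.7000 (exercise)
Node u (S = 156): continuation = e^(−0.05)·[0.5042·0.0000 + 0.4958·20.6000] = 9.7146; exercise value = 5.0000 ≤ continuation, so V_u = 9.7146
Node d (S = 117): continuation = e^(−0.05)·[0.5042·20.6000 + 0.4958·55.7000] = 36.1479; exercise value = 44.0000 > continuation, so V_d = 44.0000 (exercise)
Node 0 (S = 130): continuation = e^(−0.05)·[0.5042·9.7146 + 0.4958·44.0000] = 25.4093; exercise value = 31.0000 > continuation, so V_0 = 31.0000 (exercise)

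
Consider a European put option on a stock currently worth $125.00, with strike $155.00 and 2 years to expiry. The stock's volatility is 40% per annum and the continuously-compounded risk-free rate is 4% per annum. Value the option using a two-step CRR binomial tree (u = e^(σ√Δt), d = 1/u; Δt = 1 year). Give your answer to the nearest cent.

CRR parameters: u = e^(σ√Δt) = e^(0.4·√1) = 1.4918, d = 1/u = 0.6703
Per-period rate: rΔt = 0.04·1 = 0.04, so R = e^0.04 = 1.0408
Risk-neutral probability p = (e^0.04 − 0.6703)/(1.4918 − 0.6703) = 0.3705/0.8215 = 0.4510
Terminal stock prices: S_uu = 278.2, S_ud = 125, S_dd = 56.17
Terminal payoffs (K − S): max(-123.2, 0) = 0, max(30, 0) = 30, max(98.83, 0) = 98.83
Node u (S = 186.5): V_u = e^(−0.04)·[0.4510·0.0000 + 0.5490·30.0000] = 15.8245
Node d (S = 83.79): V_d = e^(−0.04)·[0.4510·30.0000 + 0.5490·98.8339] = 65.1324
Node 0 (S = 125): V_0 = e^(−0.04)·[0.4510·15.8245 + 0.5490·65.1324] = 41.2130

$41.21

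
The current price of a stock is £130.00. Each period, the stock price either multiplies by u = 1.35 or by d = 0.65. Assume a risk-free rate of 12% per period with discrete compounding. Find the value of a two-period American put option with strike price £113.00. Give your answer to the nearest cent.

Risk-neutral probability p = (1 + 0.12 − 0.65)/(1.35 − 0.65) = 0.4700/0.7000 = 0.6714
Terminal stock prices: S_uu = 236.9, S_ud = 114.1, S_dd = 54.93
Terminal payoffs (K − S): max(-123.9, 0) = 0, max(-1.075, 0) = 0, max(58.07, 0) = 58.07
Node u (S = 175.5): continuation = 1/1.12·[0.6714·0.0000 + 0.3286·0.0000] = 0.0000; exercise value = 0.0000 ≤ continuation, so V_u = 0.0000
Node d (S = 84.5): continuation = 1/1.12·[0.6714·0.0000 + 0.3286·58.0750] = 17.0373; exercise value = 28.5000 > continuation, so V_d = 28.5000 (exercise)
Node 0 (S = 130): continuation = 1/1.12·[0.6714·0.0000 + 0.3286·28.5000] = 8.3610; exercise value = 0.0000 ≤ continuation, so V_0 = 8.3610

£8.36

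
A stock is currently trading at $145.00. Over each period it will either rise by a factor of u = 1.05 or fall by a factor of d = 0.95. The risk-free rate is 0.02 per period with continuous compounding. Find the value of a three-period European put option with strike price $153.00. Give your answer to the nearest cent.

$3.93

Risk-neutral probability p = (e^0.02 − 0.95)/(1.05 − 0.95) = 0.0702/0.1000 = 0.7020
Terminal stock prices: S_uuu = 167.9, S_uud = 151.9, S_udd = 137.4, S_ddd = 124.3
Terminal payoffs (K − S): max(-14.86, 0) = 0, max(1.131, 0) = 1.131, max(15.59, 0) = 15.59, max(28.68, 0) = 28.68
Node uu (S = 159.9): V_uu = e^(−0.02)·[0.7020·0.0000 + 0.2980·1.1306] = 0.3302
Node ud (S = 144.6): V_ud = e^(−0.02)·[0.7020·1.1306 + 0.2980·15.5944] = 5.3329
Node dd (S = 130.9): V_dd = e^(−0.02)·[0.7020·15.5944 + 0.2980·28.6806] = 19.1079
Node u (S = 152.2): V_u = e^(−0.02)·[0.7020·0.3302 + 0.2980·5.3329] = 1.7849
Node d (S = 137.8): V_d = e^(−0.02)·[0.7020·5.3329 + 0.2980·19.1079] = 9.2508
Node 0 (S = 145): V_0 = e^(−0.02)·[0.7020·1.7849 + 0.2980·9.2508] = 3.9302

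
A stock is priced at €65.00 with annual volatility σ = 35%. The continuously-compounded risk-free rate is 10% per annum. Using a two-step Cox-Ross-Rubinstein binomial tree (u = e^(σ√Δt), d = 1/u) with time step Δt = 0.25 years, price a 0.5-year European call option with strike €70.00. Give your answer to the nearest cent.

CRR parameters: u = e^(σ√Δt) = e^(0.35·√0.25) = 1.1912, d = 1/u = 0.8395
Per-period rate: rΔt = 0.1·0.25 = 0.025, so R = e^0.025 = 1.0253
Risk-neutral probability p = (e^0.025 − 0.8395)/(1.1912 − 0.8395) = 0.1859/0.3518 = 0.5283
Terminal stock prices: S_uu = 92.24, S_ud = 65, S_dd = 45.8
Terminal payoffs (S − K): max(22.24, 0) = 22.24, max(-5, 0) = 0, max(-24.2, 0) = 0
Node u (S = 77.43): V_u = e^(−0.025)·[0.5283·22.2394 + 0.4717·0.0000] = 11.4595
Node d (S = 54.56): V_d = e^(−0.025)·[0.5283·0.0000 + 0.4717·0.0000] = 0.0000
Node 0 (S = 65): V_0 = e^(−0.025)·[0.5283·11.4595 + 0.4717·0.0000] = 5.9048

€5.90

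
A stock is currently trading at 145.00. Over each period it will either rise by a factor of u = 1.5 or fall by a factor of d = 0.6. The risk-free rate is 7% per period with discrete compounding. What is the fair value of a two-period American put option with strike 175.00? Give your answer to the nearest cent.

Risk-neutral probability p = (1 + 0.07 − 0.6)/(1.5 − 0.6) = 0.4700/0.9000 = 0.5222
Terminal stock prices: S_uu = 326.2, S_ud = 130.5, S_dd = 52.2
Terminal payoffs (K − S): max(-151.2, 0) = 0, max(44.5, 0) = 44.5, max(122.8, 0) = 122.8
Node u (S = 217.5): continuation = 1/1.07·[0.5222·0.0000 + 0.4778·44.5000] = 19.8702; exercise value = 0.0000 ≤ continuation, so V_u = 19.8702
Node d (S = 87): continuation = 1/1.07·[0.5222·44.5000 + 0.4778·122.8000] = 76.5514; exercise value = 88.0000 > continuation, so V_d = 88.0000 (exercise)
Node 0 (S = 145): continuation = 1/1.07·[0.5222·19.8702 + 0.4778·88.0000] = 48.9917; exercise value = 30.0000 ≤ continuation, so V_0 = 48.9917

48.99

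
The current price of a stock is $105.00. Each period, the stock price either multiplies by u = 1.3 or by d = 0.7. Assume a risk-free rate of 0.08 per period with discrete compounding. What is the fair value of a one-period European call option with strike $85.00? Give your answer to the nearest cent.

Risk-neutral probability p = (1 + 0.08 − 0.7)/(1.3 − 0.7) = 0.3800/0.6000 = 0.6333
Terminal stock prices: S_u = 136.5, S_d = 73.5
Terminal payoffs (S − K): max(51.5, 0) = 51.5, max(-11.5, 0) = 0
Node 0 (S = 105): V_0 = 1/1.08·[0.6333·51.5000 + 0.3667·0.0000] = 30.2006

$30.20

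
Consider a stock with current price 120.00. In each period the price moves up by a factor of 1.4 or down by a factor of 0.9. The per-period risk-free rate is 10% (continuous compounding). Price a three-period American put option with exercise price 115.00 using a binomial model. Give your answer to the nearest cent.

5.07

Risk-neutral probability p = (e^0.1 − 0.9)/(1.4 − 0.9) = 0.2052/0.5000 = 0.4103
Terminal stock prices: S_uuu = 329.3, S_uud = 211.7, S_udd = 136.1, S_ddd = 87.48
Terminal payoffs (K − S): max(-214.3, 0) = 0, max(-96.68, 0) = 0, max(-21.08, 0) = 0, max(27.52, 0) = 27.52
Node uu (S = 235.2): continuation = e^(−0.1)·[0.4103·0.0000 + 0.5897·0.0000] = 0.0000; exercise value = 0.0000 ≤ continuation, so V_uu = 0.0000
Node ud (S = 151.2): continuation = e^(−0.1)·[0.4103·0.0000 + 0.5897·0.0000] = 0.0000; exercise value = 0.0000 ≤ continuation, so V_ud = 0.0000
Node dd (S = 97.2): continuation = e^(−0.1)·[0.4103·0.0000 + 0.5897·27.5200] = 14.6832; exercise value = 17.8000 > continuation, so V_dd = 17.8000 (exercise)
Node u (S = 168): continuation = e^(−0.1)·[0.4103·0.0000 + 0.5897·0.0000] = 0.0000; exercise value = 0.0000 ≤ continuation, so V_u = 0.0000
Node d (S = 108): continuation = e^(−0.1)·[0.4103·0.0000 + 0.5897·17.8000] = 9.4971; exercise value = 7.0000 ≤ continuation, so V_d = 9.4971
Node 0 (S = 120): continuation = e^(−0.1)·[0.4103·0.0000 + 0.5897·9.4971] = 5.0671; exercise value = 0.0000 ≤ continuation, so V_0 = 5.0671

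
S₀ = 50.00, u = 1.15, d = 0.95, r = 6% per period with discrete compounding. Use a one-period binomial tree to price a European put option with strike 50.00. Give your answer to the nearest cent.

Risk-neutral probability p = (1 + 0.06 − 0.95)/(1.15 − 0.95) = 0.1100/0.2000 = 0.5500
Terminal stock prices: S_u = 57.5, S_d = 47.5
Terminal payoffs (K − S): max(-7.5, 0) = 0, max(2.5, 0) = 2.5
Node 0 (S = 50): V_0 = 1/1.06·[0.5500·0.0000 + 0.4500·2.5000] = 1.0613

1.06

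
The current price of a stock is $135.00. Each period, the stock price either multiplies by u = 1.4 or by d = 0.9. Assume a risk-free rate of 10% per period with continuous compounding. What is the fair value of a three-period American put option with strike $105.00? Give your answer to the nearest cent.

Risk-neutral probability p = (e^0.1 − 0.9)/(1.4 − 0.9) = 0.2052/0.5000 = 0.4103
Terminal stock prices: S_uuu = 370.4, S_uud = 238.1, S_udd = 153.1, S_ddd = 98.42
Terminal payoffs (K − S): max(-265.4, 0) = 0, max(-133.1, 0) = 0, max(-48.09, 0) = 0, max(6.585, 0) = 6.585
Node uu (S = 264.6): continuation = e^(−0.1)·[0.4103·0.0000 + 0.5897·0.0000] = 0.0000; exercise value = 0.0000 ≤ continuation, so V_uu = 0.0000
Node ud (S = 170.1): continuation = e^(−0.1)·[0.4103·0.0000 + 0.5897·0.0000] = 0.0000; exercise value = 0.0000 ≤ continuation, so V_ud = 0.0000
Node dd (S = 109.4): continuation = e^(−0.1)·[0.4103·0.0000 + 0.5897·6.5850] = 3.5134; exercise value = 0.0000 ≤ continuation, so V_dd = 3.5134
Node u (S = 189): continuation = e^(−0.1)·[0.4103·0.0000 + 0.5897·0.0000] = 0.0000; exercise value = 0.0000 ≤ continuation, so V_u = 0.0000
Node d (S = 121.5): continuation = e^(−0.1)·[0.4103·0.0000 + 0.5897·3.5134] = 1.8746; exercise value = 0.0000 ≤ continuation, so V_d = 1.8746
Node 0 (S = 135): continuation = e^(−0.1)·[0.4103·0.0000 + 0.5897·1.8746] = 1.0002; exercise value = 0.0000 ≤ continuation, so V_0 = 1.0002

$1.00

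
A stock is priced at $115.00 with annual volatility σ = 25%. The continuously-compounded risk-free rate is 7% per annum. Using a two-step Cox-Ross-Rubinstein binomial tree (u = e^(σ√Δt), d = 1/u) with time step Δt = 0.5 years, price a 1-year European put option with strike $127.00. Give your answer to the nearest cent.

CRR parameters: u = e^(σ√Δt) = e^(0.25·√0.5) = 1.1934, d = 1/u = 0.8380
Per-period rate: rΔt = 0.07·0.5 = 0.035, so R = e^0.035 = 1.0356
Risk-neutral probability p = (e^0.035 − 0.8380)/(1.1934 − 0.8380) = 0.1977/0.3554 = 0.5561
Terminal stock prices: S_uu = 163.8, S_ud = 115, S_dd = 80.75
Terminal payoffs (K − S): max(-36.77, 0) = 0, max(12, 0) = 12, max(46.25, 0) = 46.25
Node u (S = 137.2): V_u = e^(−0.035)·[0.5561·0.0000 + 0.4439·12.0000] = 5.1431
Node d (S = 96.37): V_d = e^(−0.035)·[0.5561·12.0000 + 0.4439·46.2483] = 26.2657
Node 0 (S = 115): V_0 = e^(−0.035)·[0.5561·5.1431 + 0.4439·26.2657] = 14.0191

$14.02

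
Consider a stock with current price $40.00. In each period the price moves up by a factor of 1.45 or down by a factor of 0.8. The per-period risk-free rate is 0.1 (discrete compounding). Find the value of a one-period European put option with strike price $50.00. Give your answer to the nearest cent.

Risk-neutral probability p = (1 + 0.1 − 0.8)/(1.45 − 0.8) = 0.3000/0.6500 = 0.4615
Terminal stock prices: S_u = 58, S_d = 32
Terminal payoffs (K − S): max(-8, 0) = 0, max(18, 0) = 18
Node 0 (S = 40): V_0 = 1/1.1·[0.4615·0.0000 + 0.5385·18.0000] = 8.8112

$8.81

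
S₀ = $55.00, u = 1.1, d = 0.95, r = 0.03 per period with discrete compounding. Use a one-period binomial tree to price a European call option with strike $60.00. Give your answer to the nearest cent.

Risk-neutral probability p = (1 + 0.03 − 0.95)/(1.1 − 0.95) = 0.0800/0.1500 = 0.5333
Terminal stock prices: S_u = 60.5, S_d = 52.25
Terminal payoffs (S − K): max(0.5, 0) = 0.5, max(-7.75, 0) = 0
Node 0 (S = 55): V_0 = 1/1.03·[0.5333·0.5000 + 0.4667·0.0000] = 0.2589

$0.26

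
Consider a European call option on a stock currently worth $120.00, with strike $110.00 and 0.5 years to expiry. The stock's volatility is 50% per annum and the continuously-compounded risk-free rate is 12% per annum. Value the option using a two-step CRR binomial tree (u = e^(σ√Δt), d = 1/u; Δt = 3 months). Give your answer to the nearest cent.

CRR parameters: u = e^(σ√Δt) = e^(0.5·√0.25) = 1.2840, d = 1/u = 0.7788
Per-period rate: rΔt = 0.12·0.25 = 0.03, so R = e^0.03 = 1.0305
Risk-neutral probability p = (e^0.03 − 0.7788)/(1.2840 − 0.7788) = 0.2517/0.5052 = 0.4981
Terminal stock prices: S_uu = 197.8, S_ud = 120, S_dd = 72.78
Terminal payoffs (S − K): max(87.85, 0) = 87.85, max(10, 0) = 10, max(-37.22, 0) = 0
Node u (S = 154.1): V_u = e^(−0.03)·[0.4981·87.8466 + 0.5019·10.0000] = 47.3340
Node d (S = 93.46): V_d = e^(−0.03)·[0.4981·10.0000 + 0.5019·0.0000] = 4.8338
Node 0 (S = 120): V_0 = e^(−0.03)·[0.4981·47.3340 + 0.5019·4.8338] = 25.2348

$25.23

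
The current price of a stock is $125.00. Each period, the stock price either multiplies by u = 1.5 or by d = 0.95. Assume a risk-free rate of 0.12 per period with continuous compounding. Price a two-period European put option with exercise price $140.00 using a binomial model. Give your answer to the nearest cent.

$9.81

Risk-neutral probability p = (e^0.12 − 0.95)/(1.5 − 0.95) = 0.1775/0.5500 = 0.3227
Terminal stock prices: S_uu = 281.2, S_ud = 178.1, S_dd = 112.8
Terminal payoffs (K − S): max(-141.2, 0) = 0, max(-38.12, 0) = 0, max(27.19, 0) = 27.19
Node u (S = 187.5): V_u = e^(−0.12)·[0.3227·0.0000 + 0.6773·0.0000] = 0.0000
Node d (S = 118.8): V_d = e^(−0.12)·[0.3227·0.0000 + 0.6773·27.1875] = 16.3313
Node 0 (S = 125): V_0 = e^(−0.12)·[0.3227·0.0000 + 0.6773·16.3313] = 9.8101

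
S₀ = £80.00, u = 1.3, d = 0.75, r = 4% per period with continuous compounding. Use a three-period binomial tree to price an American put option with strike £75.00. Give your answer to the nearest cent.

£9.59

Risk-neutral probability p = (e^0.04 − 0.75)/(1.3 − 0.75) = 0.2908/0.5500 = 0.5287
Terminal stock prices: S_uuu = 175.8, S_uud = 101.4, S_udd = 58.5, S_ddd = 33.75
Terminal payoffs (K − S): max(-100.8, 0) = 0, max(-26.4, 0) = 0, max(16.5, 0) = 16.5, max(41.25, 0) = 41.25
Node uu (S = 135.2): continuation = e^(−0.04)·[0.5287·0.0000 + 0.4713·0.0000] = 0.0000; exercise value = 0.0000 ≤ continuation, so V_uu = 0.0000
Node ud (S = 78): continuation = e^(−0.04)·[0.5287·0.0000 + 0.4713·16.5000] = 7.4708; exercise value = 0.0000 ≤ continuation, so V_ud = 7.4708
Node dd (S = 45): continuation = e^(−0.04)·[0.5287·16.5000 + 0.4713·41.2500] = 27.0592; exercise value = 30.0000 > continuation, so V_dd = 30.0000 (exercise)
Node u (S = 104): continuation = e^(−0.04)·[0.5287·0.0000 + 0.4713·7.4708] = 3.3826; exercise value = 0.0000 ≤ continuation, so V_u = 3.3826
Node d (S = 60): continuation = e^(−0.04)·[0.5287·7.4708 + 0.4713·30.0000] = 17.3785; exercise value = 15.0000 ≤ continuation, so V_d = 17.3785
Node 0 (S = 80): continuation = e^(−0.04)·[0.5287·3.3826 + 0.4713·17.3785] = 9.5870; exercise value = 0.0000 ≤ continuation, so V_0 = 9.5870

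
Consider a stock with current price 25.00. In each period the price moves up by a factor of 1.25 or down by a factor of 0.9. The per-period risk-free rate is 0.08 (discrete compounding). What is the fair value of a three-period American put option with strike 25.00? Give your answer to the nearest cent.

1.12

Risk-neutral probability p = (1 + 0.08 − 0.9)/(1.25 − 0.9) = 0.1800/0.3500 = 0.5143
Terminal stock prices: S_uuu = 48.83, S_uud = 35.16, S_udd = 25.31, S_ddd = 18.23
Terminal payoffs (K − S): max(-23.83, 0) = 0, max(-10.16, 0) = 0, max(-0.3125, 0) = 0, max(6.775, 0) = 6.775
Node uu (S = 39.06): continuation = 1/1.08·[0.5143·0.0000 + 0.4857·0.0000] = 0.0000; exercise value = 0.0000 ≤ continuation, so V_uu = 0.0000
Node ud (S = 28.12): continuation = 1/1.08·[0.5143·0.0000 + 0.4857·0.0000] = 0.0000; exercise value = 0.0000 ≤ continuation, so V_ud = 0.0000
Node dd (S = 20.25): continuation = 1/1.08·[0.5143·0.0000 + 0.4857·6.7750] = 3.0470; exercise value = 4.7500 > continuation, so V_dd = 4.7500 (exercise)
Node u (S = 31.25): continuation = 1/1.08·[0.5143·0.0000 + 0.4857·0.0000] = 0.0000; exercise value = 0.0000 ≤ continuation, so V_u = 0.0000
Node d (S = 22.5): continuation = 1/1.08·[0.5143·0.0000 + 0.4857·4.7500] = 2.1362; exercise value = 2.5000 > continuation, so V_d = 2.5000 (exercise)
Node 0 (S = 25): continuation = 1/1.08·[0.5143·0.0000 + 0.4857·2.5000] = 1.1243; exercise value = 0.0000 ≤ continuation, so V_0 = 1.1243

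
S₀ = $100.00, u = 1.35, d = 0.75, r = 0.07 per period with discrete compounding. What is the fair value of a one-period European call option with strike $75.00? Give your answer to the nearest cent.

$29.91

Risk-neutral probability p = (1 + 0.07 − 0.75)/(1.35 − 0.75) = 0.3200/0.6000 = 0.5333
Terminal stock prices: S_u = 135, S_d = 75
Terminal payoffs (S − K): max(60, 0) = 60, max(0, 0) = 0
Node 0 (S = 100): V_0 = 1/1.07·[0.5333·60.0000 + 0.4667·0.0000] = 29.9065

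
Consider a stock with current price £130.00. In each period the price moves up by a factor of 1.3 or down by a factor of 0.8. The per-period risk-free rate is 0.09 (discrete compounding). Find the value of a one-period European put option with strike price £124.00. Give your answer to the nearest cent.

Risk-neutral probability p = (1 + 0.09 − 0.8)/(1.3 − 0.8) = 0.2900/0.5000 = 0.5800
Terminal stock prices: S_u = 169, S_d = 104
Terminal payoffs (K − S): max(-45, 0) = 0, max(20, 0) = 20
Node 0 (S = 130): V_0 = 1/1.09·[0.5800·0.0000 + 0.4200·20.0000] = 7.7064

£7.71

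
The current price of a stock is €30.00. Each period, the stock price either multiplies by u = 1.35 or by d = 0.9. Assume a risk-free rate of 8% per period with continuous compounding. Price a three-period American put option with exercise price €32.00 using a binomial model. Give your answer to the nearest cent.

Risk-neutral probability p = (e^0.08 − 0.9)/(1.35 − 0.9) = 0.1833/0.4500 = 0.4073
Terminal stock prices: S_uuu = 73.81, S_uud = 49.21, S_udd = 32.8, S_ddd = 21.87
Terminal payoffs (K − S): max(-41.81, 0) = 0, max(-17.21, 0) = 0, max(-0.805, 0) = 0, max(10.13, 0) = 10.13
Node uu (S = 54.68): continuation = e^(−0.08)·[0.4073·0.0000 + 0.5927·0.0000] = 0.0000; exercise value = 0.0000 ≤ continuation, so V_uu = 0.0000
Node ud (S = 36.45): continuation = e^(−0.08)·[0.4073·0.0000 + 0.5927·0.0000] = 0.0000; exercise value = 0.0000 ≤ continuation, so V_ud = 0.0000
Node dd (S = 24.3): continuation = e^(−0.08)·[0.4073·0.0000 + 0.5927·10.1300] = 5.5424; exercise value = 7.7000 > continuation, so V_dd = 7.7000 (exercise)
Node u (S = 40.5): continuation = e^(−0.08)·[0.4073·0.0000 + 0.5927·0.0000] = 0.0000; exercise value = 0.0000 ≤ continuation, so V_u = 0.0000
Node d (S = 27): continuation = e^(−0.08)·[0.4073·0.0000 + 0.5927·7.7000] = 4.2129; exercise value = 5.0000 > continuation, so V_d = 5.0000 (exercise)
Node 0 (S = 30): continuation = e^(−0.08)·[0.4073·0.0000 + 0.5927·5.0000] = 2.7356; exercise value = 2.0000 ≤ continuation, so V_0 = 2.7356

€2.74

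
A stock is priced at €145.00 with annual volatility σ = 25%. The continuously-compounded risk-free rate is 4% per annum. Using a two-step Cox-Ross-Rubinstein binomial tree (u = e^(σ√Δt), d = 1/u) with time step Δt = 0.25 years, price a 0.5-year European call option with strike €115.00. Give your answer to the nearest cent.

€32.77

CRR parameters: u = e^(σ√Δt) = e^(0.25·√0.25) = 1.1331, d = 1/u = 0.8825
Per-period rate: rΔt = 0.04·0.25 = 0.01, so R = e^0.01 = 1.0101
Risk-neutral probability p = (e^0.01 − 0.8825)/(1.1331 − 0.8825) = 0.1276/0.2507 = 0.5089
Terminal stock prices: S_uu = 186.2, S_ud = 145, S_dd = 112.9
Terminal payoffs (S − K): max(71.18, 0) = 71.18, max(30, 0) = 30, max(-2.074, 0) = 0
Node u (S = 164.3): V_u = e^(−0.01)·[0.5089·71.1837 + 0.4911·30.0000] = 50.4508
Node d (S = 128): V_d = e^(−0.01)·[0.5089·30.0000 + 0.4911·0.0000] = 15.1147
Node 0 (S = 145): V_0 = e^(−0.01)·[0.5089·50.4508 + 0.4911·15.1147] = 32.7675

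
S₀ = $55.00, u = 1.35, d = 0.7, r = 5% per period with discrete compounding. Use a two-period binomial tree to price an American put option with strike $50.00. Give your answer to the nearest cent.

Risk-neutral probability p = (1 + 0.05 − 0.7)/(1.35 − 0.7) = 0.3500/0.6500 = 0.5385
Terminal stock prices: S_uu = 100.2, S_ud = 51.97, S_dd = 26.95
Terminal payoffs (K − S): max(-50.24, 0) = 0, max(-1.975, 0) = 0, max(23.05, 0) = 23.05
Node u (S = 74.25): continuation = 1/1.05·[0.5385·0.0000 + 0.4615·0.0000] = 0.0000; exercise value = 0.0000 ≤ continuation, so V_u = 0.0000
Node d (S = 38.5): continuation = 1/1.05·[0.5385·0.0000 + 0.4615·23.0500] = 10.1319; exercise value = 11.5000 > continuation, so V_d = 11.5000 (exercise)
Node 0 (S = 55): continuation = 1/1.05·[0.5385·0.0000 + 0.4615·11.5000] = 5.0549; exercise value = 0.0000 ≤ continuation, so V_0 = 5.0549

$5.05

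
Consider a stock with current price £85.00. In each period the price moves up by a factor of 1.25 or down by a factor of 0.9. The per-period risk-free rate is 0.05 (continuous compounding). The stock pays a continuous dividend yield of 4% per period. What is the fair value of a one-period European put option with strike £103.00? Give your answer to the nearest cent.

£17.28

Per-period risk-free factor R = e^0.05 = 1.0513; dividend-adjusted growth = e^(0.05−0.04) = 1.0101.
Risk-neutral probability p = (1.0101 − 0.9)/(1.25 − 0.9) = 0.1101/0.3500 = 0.3144
Terminal stock prices: S_u = 106.2, S_d = 76.5
Terminal payoffs (K − S): max(-3.25, 0) = 0, max(26.5, 0) = 26.5
Node 0 (S = 85): V_0 = e^(−0.05)·[0.3144·0.0000 + 0.6856·26.5000] = 17.2816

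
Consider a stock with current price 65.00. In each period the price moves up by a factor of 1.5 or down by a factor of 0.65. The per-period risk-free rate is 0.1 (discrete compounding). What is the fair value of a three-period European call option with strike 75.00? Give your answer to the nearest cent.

Risk-neutral probability p = (1 + 0.1 − 0.65)/(1.5 − 0.65) = 0.4500/0.8500 = 0.5294
Terminal stock prices: S_uuu = 219.4, S_uud = 95.06, S_udd = 41.19, S_ddd = 17.85
Terminal payoffs (S − K): max(144.4, 0) = 144.4, max(20.06, 0) = 20.06, max(-33.81, 0) = 0, max(-57.15, 0) = 0
Node uu (S = 146.2): V_uu = 1/1.1·[0.5294·144.3750 + 0.4706·20.0625] = 78.0682
Node ud (S = 63.38): V_ud = 1/1.1·[0.5294·20.0625 + 0.4706·0.0000] = 9.6557
Node dd (S = 27.46): V_dd = 1/1.1·[0.5294·0.0000 + 0.4706·0.0000] = 0.0000
Node u (S = 97.5): V_u = 1/1.1·[0.5294·78.0682 + 0.4706·9.6557] = 41.7037
Node d (S = 42.25): V_d = 1/1.1·[0.5294·9.6557 + 0.4706·0.0000] = 4.6472
Node 0 (S = 65): V_0 = 1/1.1·[0.5294·41.7037 + 0.4706·4.6472] = 22.0594

22.06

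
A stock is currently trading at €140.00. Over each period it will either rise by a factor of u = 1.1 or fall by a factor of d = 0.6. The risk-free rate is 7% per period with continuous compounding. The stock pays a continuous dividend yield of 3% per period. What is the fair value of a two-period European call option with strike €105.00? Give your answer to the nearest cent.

€43.52

Per-period risk-free factor R = e^0.07 = 1.0725; dividend-adjusted growth = e^(0.07−0.03) = 1.0408.
Risk-neutral probability p = (1.0408 − 0.6)/(1.1 − 0.6) = 0.4408/0.5000 = 0.8816
Terminal stock prices: S_uu = 169.4, S_ud = 92.4, S_dd = 50.4
Terminal payoffs (S − K): max(64.4, 0) = 64.4, max(-12.6, 0) = 0, max(-54.6, 0) = 0
Node u (S = 154): V_u = e^(−0.07)·[0.8816·64.4000 + 0.1184·0.0000] = 52.9380
Node d (S = 84): V_d = e^(−0.07)·[0.8816·0.0000 + 0.1184·0.0000] = 0.0000
Node 0 (S = 140): V_0 = e^(−0.07)·[0.8816·52.9380 + 0.1184·0.0000] = 43.5160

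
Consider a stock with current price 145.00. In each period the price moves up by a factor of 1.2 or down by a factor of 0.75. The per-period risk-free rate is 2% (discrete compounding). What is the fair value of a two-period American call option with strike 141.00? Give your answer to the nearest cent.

Risk-neutral probability p = (1 + 0.02 − 0.75)/(1.2 − 0.75) = 0.2700/0.4500 = 0.6000
Terminal stock prices: S_uu = 208.8, S_ud = 130.5, S_dd = 81.56
Terminal payoffs (S − K): max(67.8, 0) = 67.8, max(-10.5, 0) = 0, max(-59.44, 0) = 0
Node u (S = 174): continuation = 1/1.02·[0.6000·67.8000 + 0.4000·0.0000] = 39.8824; exercise value = 33.0000 ≤ continuation, so V_u = 39.8824
Node d (S = 108.8): continuation = 1/1.02·[0.6000·0.0000 + 0.4000·0.0000] = 0.0000; exercise value = 0.0000 ≤ continuation, so V_d = 0.0000
Node 0 (S = 145): continuation = 1/1.02·[0.6000·39.8824 + 0.4000·0.0000] = 23.4602; exercise value = 4.0000 ≤ continuation, so V_0 = 23.4602

23.46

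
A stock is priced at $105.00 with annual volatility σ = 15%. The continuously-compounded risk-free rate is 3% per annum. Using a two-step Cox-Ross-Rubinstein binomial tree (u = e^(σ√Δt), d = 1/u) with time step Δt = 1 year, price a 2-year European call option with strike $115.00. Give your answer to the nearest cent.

CRR parameters: u = e^(σ√Δt) = e^(0.15·√1) = 1.1618, d = 1/u = 0.8607
Per-period rate: rΔt = 0.03·1 = 0.03, so R = e^0.03 = 1.0305
Risk-neutral probability p = (e^0.03 − 0.8607)/(1.1618 − 0.8607) = 0.1697/0.3011 = 0.5637
Terminal stock prices: S_uu = 141.7, S_ud = 105, S_dd = 77.79
Terminal payoffs (S − K): max(26.74, 0) = 26.74, max(-10, 0) = 0, max(-37.21, 0) = 0
Node u (S = 122): V_u = e^(−0.03)·[0.5637·26.7352 + 0.4363·0.0000] = 14.6254
Node d (S = 90.37): V_d = e^(−0.03)·[0.5637·0.0000 + 0.4363·0.0000] = 0.0000
Node 0 (S = 105): V_0 = e^(−0.03)·[0.5637·14.6254 + 0.4363·0.0000] = 8.0007

$8.00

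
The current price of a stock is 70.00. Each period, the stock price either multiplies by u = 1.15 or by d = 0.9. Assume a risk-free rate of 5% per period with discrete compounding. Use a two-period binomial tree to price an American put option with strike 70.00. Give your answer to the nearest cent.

2.67

Risk-neutral probability p = (1 + 0.05 − 0.9)/(1.15 − 0.9) = 0.1500/0.2500 = 0.6000
Terminal stock prices: S_uu = 92.57, S_ud = 72.45, S_dd = 56.7
Terminal payoffs (K − S): max(-22.57, 0) = 0, max(-2.45, 0) = 0, max(13.3, 0) = 13.3
Node u (S = 80.5): continuation = 1/1.05·[0.6000·0.0000 + 0.4000·0.0000] = 0.0000; exercise value = 0.0000 ≤ continuation, so V_u = 0.0000
Node d (S = 63): continuation = 1/1.05·[0.6000·0.0000 + 0.4000·13.3000] = 5.0667; exercise value = 7.0000 > continuation, so V_d = 7.0000 (exercise)
Node 0 (S = 70): continuation = 1/1.05·[0.6000·0.0000 + 0.4000·7.0000] = 2.6667; exercise value = 0.0000 ≤ continuation, so V_0 = 2.6667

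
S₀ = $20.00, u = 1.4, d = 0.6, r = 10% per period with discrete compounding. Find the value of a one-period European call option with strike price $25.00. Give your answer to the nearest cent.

Risk-neutral probability p = (1 + 0.1 − 0.6)/(1.4 − 0.6) = 0.5000/0.8000 = 0.6250
Terminal stock prices: S_u = 28, S_d = 12
Terminal payoffs (S − K): max(3, 0) = 3, max(-13, 0) = 0
Node 0 (S = 20): V_0 = 1/1.1·[0.6250·3.0000 + 0.3750·0.0000] = 1.7045

$1.70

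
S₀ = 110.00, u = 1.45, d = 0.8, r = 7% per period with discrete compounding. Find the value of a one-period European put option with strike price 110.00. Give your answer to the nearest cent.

12.02

Risk-neutral probability p = (1 + 0.07 − 0.8)/(1.45 − 0.8) = 0.2700/0.6500 = 0.4154
Terminal stock prices: S_u = 159.5, S_d = 88
Terminal payoffs (K − S): max(-49.5, 0) = 0, max(22, 0) = 22
Node 0 (S = 110): V_0 = 1/1.07·[0.4154·0.0000 + 0.5846·22.0000] = 12.0201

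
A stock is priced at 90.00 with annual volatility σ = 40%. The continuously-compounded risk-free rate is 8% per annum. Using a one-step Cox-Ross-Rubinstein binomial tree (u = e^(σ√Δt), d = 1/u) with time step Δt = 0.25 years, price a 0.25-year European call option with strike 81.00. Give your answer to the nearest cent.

14.19

CRR parameters: u = e^(σ√Δt) = e^(0.4·√0.25) = 1.2214, d = 1/u = 0.8187
Per-period rate: rΔt = 0.08·0.25 = 0.02, so R = e^0.02 = 1.0202
Risk-neutral probability p = (e^0.02 − 0.8187)/(1.2214 − 0.8187) = 0.2015/0.4027 = 0.5003
Terminal stock prices: S_u = 109.9, S_d = 73.69
Terminal payoffs (S − K): max(28.93, 0) = 28.93, max(-7.314, 0) = 0
Node 0 (S = 90): V_0 = e^(−0.02)·[0.5003·28.9262 + 0.4997·0.0000] = 14.1862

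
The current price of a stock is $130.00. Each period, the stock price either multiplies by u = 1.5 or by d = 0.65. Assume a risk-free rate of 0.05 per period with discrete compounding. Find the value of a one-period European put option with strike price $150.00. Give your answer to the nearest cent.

Risk-neutral probability p = (1 + 0.05 − 0.65)/(1.5 − 0.65) = 0.4000/0.8500 = 0.4706
Terminal stock prices: S_u = 195, S_d = 84.5
Terminal payoffs (K − S): max(-45, 0) = 0, max(65.5, 0) = 65.5
Node 0 (S = 130): V_0 = 1/1.05·[0.4706·0.0000 + 0.5294·65.5000] = 33.0252

$33.03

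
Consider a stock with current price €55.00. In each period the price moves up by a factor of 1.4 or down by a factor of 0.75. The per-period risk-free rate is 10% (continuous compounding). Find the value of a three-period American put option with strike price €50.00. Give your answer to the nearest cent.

Risk-neutral probability p = (e^0.1 − 0.75)/(1.4 − 0.75) = 0.3552/0.6500 = 0.5464
Terminal stock prices: S_uuu = 150.9, S_uud = 80.85, S_udd = 43.31, S_ddd = 23.2
Terminal payoffs (K − S): max(-100.9, 0) = 0, max(-30.85, 0) = 0, max(6.688, 0) = 6.688, max(26.8, 0) = 26.8
Node uu (S = 107.8): continuation = e^(−0.1)·[0.5464·0.0000 + 0.4536·0.0000] = 0.0000; exercise value = 0.0000 ≤ continuation, so V_uu = 0.0000
Node ud (S = 57.75): continuation = e^(−0.1)·[0.5464·0.0000 + 0.4536·6.6875] = 2.7447; exercise value = 0.0000 ≤ continuation, so V_ud = 2.7447
Node dd (S = 30.94): continuation = e^(−0.1)·[0.5464·6.6875 + 0.4536·26.7969] = 14.3044; exercise value = 19.0625 > continuation, so V_dd = 19.0625 (exercise)
Node u (S = 77): continuation = e^(−0.1)·[0.5464·0.0000 + 0.4536·2.7447] = 1.1265; exercise value = 0.0000 ≤ continuation, so V_u = 1.1265
Node d (S = 41.25): continuation = e^(−0.1)·[0.5464·2.7447 + 0.4536·19.0625] = 9.1806; exercise value = 8.7500 ≤ continuation, so V_d = 9.1806
Node 0 (S = 55): continuation = e^(−0.1)·[0.5464·1.1265 + 0.4536·9.1806] = 4.3249; exercise value = 0.0000 ≤ continuation, so V_0 = 4.3249

€4.32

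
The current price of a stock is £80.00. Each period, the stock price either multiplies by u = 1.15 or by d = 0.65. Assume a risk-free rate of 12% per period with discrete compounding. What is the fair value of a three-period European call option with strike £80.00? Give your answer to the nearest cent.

Risk-neutral probability p = (1 + 0.12 − 0.65)/(1.15 − 0.65) = 0.4700/0.5000 = 0.9400
Terminal stock prices: S_uuu = 121.7, S_uud = 68.77, S_udd = 38.87, S_ddd = 21.97
Terminal payoffs (S − K): max(41.67, 0) = 41.67, max(-11.23, 0) = 0, max(-41.13, 0) = 0, max(-58.03, 0) = 0
Node uu (S = 105.8): V_uu = 1/1.12·[0.9400·41.6700 + 0.0600·0.0000] = 34.9730
Node ud (S = 59.8): V_ud = 1/1.12·[0.9400·0.0000 + 0.0600·0.0000] = 0.0000
Node dd (S = 33.8): V_dd = 1/1.12·[0.9400·0.0000 + 0.0600·0.0000] = 0.0000
Node u (S = 92): V_u = 1/1.12·[0.9400·34.9730 + 0.0600·0.0000] = 29.3524
Node d (S = 52): V_d = 1/1.12·[0.9400·0.0000 + 0.0600·0.0000] = 0.0000
Node 0 (S = 80): V_0 = 1/1.12·[0.9400·29.3524 + 0.0600·0.0000] = 24.6350

£24.64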